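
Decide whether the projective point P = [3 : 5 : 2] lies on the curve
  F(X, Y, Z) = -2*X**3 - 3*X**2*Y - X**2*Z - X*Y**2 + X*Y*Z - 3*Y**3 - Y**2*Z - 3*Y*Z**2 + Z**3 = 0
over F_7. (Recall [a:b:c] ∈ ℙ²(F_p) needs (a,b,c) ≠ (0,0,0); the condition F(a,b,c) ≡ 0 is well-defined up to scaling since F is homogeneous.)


F(3,5,2) ≡ 6 (mod 7); P is NOT on the curve.

Evaluate F(3, 5, 2) term-by-term (mod 7).
  -2*X**3 ↦ -2·27·1·1 = -54
  -3*X**2*Y ↦ -3·9·5·1 = -135
  -X**2*Z ↦ -1·9·1·2 = -18
  -X*Y**2 ↦ -1·3·25·1 = -75
  X*Y*Z ↦ 1·3·5·2 = 30
  -3*Y**3 ↦ -3·1·125·1 = -375
  -Y**2*Z ↦ -1·1·25·2 = -50
  -3*Y*Z**2 ↦ -3·1·5·4 = -60
  Z**3 ↦ 1·1·1·8 = 8
Sum: F(3, 5, 2) = (-54) + (-135) + (-18) + (-75) + (30) + (-375) + (-50) + (-60) + (8) = -729.
Reducing mod 7: -729 ≡ 6 (mod 7).
Since F(a, b, c) ≡ 6 ≠ 0 (mod 7), P does NOT lie on the curve.


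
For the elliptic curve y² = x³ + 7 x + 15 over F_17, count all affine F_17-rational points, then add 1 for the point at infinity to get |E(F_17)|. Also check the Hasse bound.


Affine points = {(0, 7), (0, 10), (6, 1), (6, 16), (7, 4), (7, 13), (9, 5), (9, 12), (12, 5), (12, 12), (13, 5), (13, 12), (14, 1), (14, 16)}; affine count = 14; |E(F_17)| = 15.

Discriminant check: Δ ∝ 4a³ + 27b² = 4·7³ + 27·15² = 4·343 + 27·225 ≡ 1 (mod 17). Nonzero ⇒ E is nonsingular.
For each x ∈ F_17, compute rhs = x³ + 7·x + 15 mod 17, then count y ∈ F_17 with y² ≡ rhs.
  x = 0: rhs = 15, matching y values: 7, 10 (2 points).
  x = 1: rhs = 6, matching y values: none (0 points).
  x = 2: rhs = 3, matching y values: none (0 points).
  x = 3: rhs = 12, matching y values: none (0 points).
  x = 4: rhs = 5, matching y values: none (0 points).
  x = 5: rhs = 5, matching y values: none (0 points).
  x = 6: rhs = 1, matching y values: 1, 16 (2 points).
  x = 7: rhs = 16, matching y values: 4, 13 (2 points).
  x = 8: rhs = 5, matching y values: none (0 points).
  x = 9: rhs = 8, matching y values: 5, 12 (2 points).
  x = 10: rhs = 14, matching y values: none (0 points).
  x = 11: rhs = 12, matching y values: none (0 points).
  x = 12: rhs = 8, matching y values: 5, 12 (2 points).
  x = 13: rhs = 8, matching y values: 5, 12 (2 points).
  x = 14: rhs = 1, matching y values: 1, 16 (2 points).
  x = 15: rhs = 10, matching y values: none (0 points).
  x = 16: rhs = 7, matching y values: none (0 points).
Total affine count: 14.
Full point count |E(F_17)| = 14 + 1 = 15.
Hasse bound: |15 − (17+1)| = |-3| = 3 ≤ 2√17 ≈ 8.2462 ✓.


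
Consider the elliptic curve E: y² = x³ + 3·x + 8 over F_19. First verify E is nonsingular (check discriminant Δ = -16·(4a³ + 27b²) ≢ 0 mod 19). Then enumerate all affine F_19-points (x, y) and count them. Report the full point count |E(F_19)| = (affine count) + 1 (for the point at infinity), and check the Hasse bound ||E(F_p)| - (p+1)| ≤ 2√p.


Affine points = {(3, 5), (3, 14), (7, 7), (7, 12), (9, 2), (9, 17), (11, 2), (11, 17), (12, 9), (12, 10), (14, 1), (14, 18), (18, 2), (18, 17)}; affine count = 14; |E(F_19)| = 15.

Discriminant check: Δ ∝ 4a³ + 27b² = 4·3³ + 27·8² = 4·27 + 27·64 ≡ 12 (mod 19). Nonzero ⇒ E is nonsingular.
For each x ∈ F_19, compute rhs = x³ + 3·x + 8 mod 19, then count y ∈ F_19 with y² ≡ rhs.
  x = 0: rhs = 8, matching y values: none (0 points).
  x = 1: rhs = 12, matching y values: none (0 points).
  x = 2: rhs = 3, matching y values: none (0 points).
  x = 3: rhs = 6, matching y values: 5, 14 (2 points).
  x = 4: rhs = 8, matching y values: none (0 points).
  x = 5: rhs = 15, matching y values: none (0 points).
  x = 6: rhs = 14, matching y values: none (0 points).
  x = 7: rhs = 11, matching y values: 7, 12 (2 points).
  x = 8: rhs = 12, matching y values: none (0 points).
  x = 9: rhs = 4, matching y values: 2, 17 (2 points).
  x = 10: rhs = 12, matching y values: none (0 points).
  x = 11: rhs = 4, matching y values: 2, 17 (2 points).
  x = 12: rhs = 5, matching y values: 9, 10 (2 points).
  x = 13: rhs = 2, matching y values: none (0 points).
  x = 14: rhs = 1, matching y values: 1, 18 (2 points).
  x = 15: rhs = 8, matching y values: none (0 points).
  x = 16: rhs = 10, matching y values: none (0 points).
  x = 17: rhs = 13, matching y values: none (0 points).
  x = 18: rhs = 4, matching y values: 2, 17 (2 points).
Total affine count: 14.
Full point count |E(F_19)| = 14 + 1 = 15.
Hasse bound: |15 − (19+1)| = |-5| = 5 ≤ 2√19 ≈ 8.7178 ✓.


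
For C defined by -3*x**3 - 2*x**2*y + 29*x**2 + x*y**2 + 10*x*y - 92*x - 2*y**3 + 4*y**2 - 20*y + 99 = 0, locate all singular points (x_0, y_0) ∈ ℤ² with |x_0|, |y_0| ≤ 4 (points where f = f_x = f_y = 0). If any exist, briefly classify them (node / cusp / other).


Singular points: {(3, 1)}; classification: cusp.

Compute partial derivatives:
  f_x = -9*x**2 - 4*x*y + 58*x + y**2 + 10*y - 92.
  f_y = -2*x**2 + 2*x*y + 10*x - 6*y**2 + 8*y - 20.
Scan x_0 ∈ {−4, ..., 4}. For each x_0, f_y(x_0, y) is a polynomial in y; find its integer roots y ∈ {−4, ..., 4}, then test f_x and f at those candidates.
  x = -4: f_y(-4, y) = -6*y**2 - 92; no integer root y with |y| ≤ 4.
  x = -3: f_y(-3, y) = -6*y**2 + 2*y - 68; no integer root y with |y| ≤ 4.
  x = -2: f_y(-2, y) = -6*y**2 + 4*y - 48; no integer root y with |y| ≤ 4.
  x = -1: f_y(-1, y) = -6*y**2 + 6*y - 32; no integer root y with |y| ≤ 4.
  x = 0: f_y(0, y) = -6*y**2 + 8*y - 20; no integer root y with |y| ≤ 4.
  x = 1: f_y(1, y) = -6*y**2 + 10*y - 12; no integer root y with |y| ≤ 4.
  x = 2: f_y(2, y) = -6*y**2 + 12*y - 8; no integer root y with |y| ≤ 4.
  x = 3: f_y(3, y) = -6*y**2 + 14*y - 8; vanishes at y ∈ {1}. (3, 1): f_x = 0, f = 0 — SINGULAR.
  x = 4: f_y(4, y) = -6*y**2 + 16*y - 12; no integer root y with |y| ≤ 4.
Only singular point on the grid: (3, 1).
Classify: substitute x = 3 + u, y = 1 + v and expand: f = -3*u**3 - 2*u**2*v + u*v**2 - 2*v**3 + v**2.
No constant or linear terms (consistent with a singular point). Quadratic part: v**2. Cubic part: -3*u**3 - 2*u**2*v + u*v**2 - 2*v**3.
The quadratic part v**2 is a perfect square, so there is a single (double) tangent line v = 0, i.e. y = 1. Restricting the cubic part to that line (v = 0) leaves -3*u**3 ≠ 0, so f is not divisible by v and the branch is v² ≈ 3*u**3 to lowest order — this is a cusp.
Classification: cusp.


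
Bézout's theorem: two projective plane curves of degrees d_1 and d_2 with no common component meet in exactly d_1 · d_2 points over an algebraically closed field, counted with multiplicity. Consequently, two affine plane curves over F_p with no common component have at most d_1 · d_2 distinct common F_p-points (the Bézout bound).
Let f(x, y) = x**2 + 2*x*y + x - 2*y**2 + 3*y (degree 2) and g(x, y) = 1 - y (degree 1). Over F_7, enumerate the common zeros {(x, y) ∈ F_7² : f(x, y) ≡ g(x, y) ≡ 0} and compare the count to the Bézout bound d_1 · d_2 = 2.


Common zeros: ∅; count = 0; Bézout bound = 2.

deg(f) = 2, deg(g) = 1, so Bézout bound = 2.
Scan x ∈ F_7. For each x, list the y ∈ F_7 with f(x, y) ≡ 0 and those with g(x, y) ≡ 0 (mod 7); the common zeros in that column are the intersection.
  x = 0: f ≡ 0 at y ∈ {0, 5}; g ≡ 0 at y ∈ {1}; common: ∅.
  x = 1: f ≡ 0 at y ∈ ∅; g ≡ 0 at y ∈ {1}; common: ∅.
  x = 2: f ≡ 0 at y ∈ ∅; g ≡ 0 at y ∈ {1}; common: ∅.
  x = 3: f ≡ 0 at y ∈ {3, 5}; g ≡ 0 at y ∈ {1}; common: ∅.
  x = 4: f ≡ 0 at y ∈ {3, 6}; g ≡ 0 at y ∈ {1}; common: ∅.
  x = 5: f ≡ 0 at y ∈ ∅; g ≡ 0 at y ∈ {1}; common: ∅.
  x = 6: f ≡ 0 at y ∈ {0, 4}; g ≡ 0 at y ∈ {1}; common: ∅.
Collecting: common zeros = ∅, so the count is 0.
Comparison with the Bézout bound: 0 ≤ 2 = deg(f)·deg(g), as expected for curves with no common component (the affine F_7-count falls short of the bound because intersections may lie at infinity, over extension fields, or carry multiplicity).


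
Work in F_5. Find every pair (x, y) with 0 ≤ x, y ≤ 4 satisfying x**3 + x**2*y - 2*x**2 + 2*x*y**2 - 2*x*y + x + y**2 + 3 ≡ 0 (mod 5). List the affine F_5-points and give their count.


Affine F_5-points: {(1, 1), (2, 0), (2, 1), (2, 2), (2, 3), (2, 4), (3, 0), (3, 1), (4, 4)}; count = 9.

For each of the 25 pairs (x, y) ∈ F_5², evaluate f(x, y) mod 5. Record the zeros.
  x = 0: [0↦3, 1↦4, 2↦2, 3↦2, 4↦4]  zeros at y ∈ ∅
  x = 1: [0↦3, 1↦0, 2↦3, 3↦2, 4↦2]  zeros at y ∈ {1}
  x = 2: [0↦0, 1↦0, 2↦0, 3↦0, 4↦0]  zeros at y ∈ {0, 1, 2, 3, 4}
  x = 3: [0↦0, 1↦0, 2↦4, 3↦2, 4↦4]  zeros at y ∈ {0, 1}
  x = 4: [0↦4, 1↦1, 2↦1, 3↦4, 4↦0]  zeros at y ∈ {4}
Collecting zeros: affine points = {(1, 1), (2, 0), (2, 1), (2, 2), (2, 3), (2, 4), (3, 0), (3, 1), (4, 4)}.
Total count |C(F_5)_aff| = 9.


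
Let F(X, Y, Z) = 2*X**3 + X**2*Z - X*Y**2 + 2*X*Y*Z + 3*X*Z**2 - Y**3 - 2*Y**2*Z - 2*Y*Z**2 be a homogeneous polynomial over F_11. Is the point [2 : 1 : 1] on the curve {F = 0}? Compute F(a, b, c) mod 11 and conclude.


F(2,1,1) ≡ 1 (mod 11); P is NOT on the curve.

Evaluate F(2, 1, 1) term-by-term (mod 11).
  2*X**3 ↦ 2·8·1·1 = 16
  X**2*Z ↦ 1·4·1·1 = 4
  -X*Y**2 ↦ -1·2·1·1 = -2
  2*X*Y*Z ↦ 2·2·1·1 = 4
  3*X*Z**2 ↦ 3·2·1·1 = 6
  -Y**3 ↦ -1·1·1·1 = -1
  -2*Y**2*Z ↦ -2·1·1·1 = -2
  -2*Y*Z**2 ↦ -2·1·1·1 = -2
Sum: F(2, 1, 1) = (16) + (4) + (-2) + (4) + (6) + (-1) + (-2) + (-2) = 23.
Reducing mod 11: 23 ≡ 1 (mod 11).
Since F(a, b, c) ≡ 1 ≠ 0 (mod 11), P does NOT lie on the curve.


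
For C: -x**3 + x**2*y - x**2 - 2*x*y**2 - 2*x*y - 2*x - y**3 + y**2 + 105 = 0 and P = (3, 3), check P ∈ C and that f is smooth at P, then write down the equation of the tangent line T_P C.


Tangent line at P: -41*x - 54*y + 285 = 0.

Step 1: f(3, 3) = 0, so P lies on C.
Step 2: partial derivatives
  f_x(x, y) = -3*x**2 + 2*x*y - 2*x - 2*y**2 - 2*y - 2, f_y(x, y) = x**2 - 4*x*y - 2*x - 3*y**2 + 2*y.
  f_x(P) = -41, f_y(P) = -54 (gradient nonzero, so P is smooth).
Step 3: tangent line at P: -41·(x − 3) + -54·(y − 3) = 0.
Expanding: -41*x - 54*y + 285 = 0.


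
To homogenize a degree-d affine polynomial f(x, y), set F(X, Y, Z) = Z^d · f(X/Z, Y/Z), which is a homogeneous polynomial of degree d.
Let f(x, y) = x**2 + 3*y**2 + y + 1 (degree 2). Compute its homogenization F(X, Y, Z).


F(X, Y, Z) = X**2 + 3*Y**2 + Y*Z + Z**2

deg(f) = 2.
Substitute x = X/Z, y = Y/Z into f, then multiply by Z^2.
  monomial 1·x^2·y^0 ↦ 1·X^2·Y^0·Z^0.
  monomial 3·x^0·y^2 ↦ 3·X^0·Y^2·Z^0.
  monomial 1·x^0·y^1 ↦ 1·X^0·Y^1·Z^1.
  monomial 1·x^0·y^0 ↦ 1·X^0·Y^0·Z^2.
Collecting: F(X, Y, Z) = X**2 + 3*Y**2 + Y*Z + Z**2.


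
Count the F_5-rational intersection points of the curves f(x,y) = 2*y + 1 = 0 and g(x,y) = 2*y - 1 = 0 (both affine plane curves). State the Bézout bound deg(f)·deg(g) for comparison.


Common zeros: ∅; count = 0; Bézout bound = 1.

deg(f) = 1, deg(g) = 1, so Bézout bound = 1.
Scan x ∈ F_5. For each x, list the y ∈ F_5 with f(x, y) ≡ 0 and those with g(x, y) ≡ 0 (mod 5); the common zeros in that column are the intersection.
  x = 0: f ≡ 0 at y ∈ {2}; g ≡ 0 at y ∈ {3}; common: ∅.
  x = 1: f ≡ 0 at y ∈ {2}; g ≡ 0 at y ∈ {3}; common: ∅.
  x = 2: f ≡ 0 at y ∈ {2}; g ≡ 0 at y ∈ {3}; common: ∅.
  x = 3: f ≡ 0 at y ∈ {2}; g ≡ 0 at y ∈ {3}; common: ∅.
  x = 4: f ≡ 0 at y ∈ {2}; g ≡ 0 at y ∈ {3}; common: ∅.
Collecting: common zeros = ∅, so the count is 0.
Comparison with the Bézout bound: 0 ≤ 1 = deg(f)·deg(g), as expected for curves with no common component (the affine F_5-count falls short of the bound because intersections may lie at infinity, over extension fields, or carry multiplicity).


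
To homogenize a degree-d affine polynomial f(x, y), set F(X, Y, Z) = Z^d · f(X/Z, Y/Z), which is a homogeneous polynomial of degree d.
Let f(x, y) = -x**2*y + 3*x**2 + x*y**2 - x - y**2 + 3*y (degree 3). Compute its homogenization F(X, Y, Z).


F(X, Y, Z) = -X**2*Y + 3*X**2*Z + X*Y**2 - X*Z**2 - Y**2*Z + 3*Y*Z**2

deg(f) = 3.
Substitute x = X/Z, y = Y/Z into f, then multiply by Z^3.
  monomial -1·x^2·y^1 ↦ -1·X^2·Y^1·Z^0.
  monomial 3·x^2·y^0 ↦ 3·X^2·Y^0·Z^1.
  monomial 1·x^1·y^2 ↦ 1·X^1·Y^2·Z^0.
  monomial -1·x^1·y^0 ↦ -1·X^1·Y^0·Z^2.
  monomial -1·x^0·y^2 ↦ -1·X^0·Y^2·Z^1.
  monomial 3·x^0·y^1 ↦ 3·X^0·Y^1·Z^2.
Collecting: F(X, Y, Z) = -X**2*Y + 3*X**2*Z + X*Y**2 - X*Z**2 - Y**2*Z + 3*Y*Z**2.


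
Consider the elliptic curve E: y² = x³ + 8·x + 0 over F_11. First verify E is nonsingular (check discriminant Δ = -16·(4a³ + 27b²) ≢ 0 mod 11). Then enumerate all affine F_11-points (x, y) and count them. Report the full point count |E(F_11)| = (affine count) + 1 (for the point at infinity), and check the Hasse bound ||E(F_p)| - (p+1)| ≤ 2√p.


Affine points = {(0, 0), (1, 3), (1, 8), (5, 0), (6, 0), (7, 5), (7, 6), (8, 2), (8, 9), (9, 3), (9, 8)}; affine count = 11; |E(F_11)| = 12.

Discriminant check: Δ ∝ 4a³ + 27b² = 4·8³ + 27·0² = 4·512 + 27·0 ≡ 2 (mod 11). Nonzero ⇒ E is nonsingular.
For each x ∈ F_11, compute rhs = x³ + 8·x + 0 mod 11, then count y ∈ F_11 with y² ≡ rhs.
  x = 0: rhs = 0, matching y values: 0 (1 points).
  x = 1: rhs = 9, matching y values: 3, 8 (2 points).
  x = 2: rhs = 2, matching y values: none (0 points).
  x = 3: rhs = 7, matching y values: none (0 points).
  x = 4: rhs = 8, matching y values: none (0 points).
  x = 5: rhs = 0, matching y values: 0 (1 points).
  x = 6: rhs = 0, matching y values: 0 (1 points).
  x = 7: rhs = 3, matching y values: 5, 6 (2 points).
  x = 8: rhs = 4, matching y values: 2, 9 (2 points).
  x = 9: rhs = 9, matching y values: 3, 8 (2 points).
  x = 10: rhs = 2, matching y values: none (0 points).
Total affine count: 11.
Full point count |E(F_11)| = 11 + 1 = 12.
Hasse bound: |12 − (11+1)| = |0| = 0 ≤ 2√11 ≈ 6.6332 ✓.


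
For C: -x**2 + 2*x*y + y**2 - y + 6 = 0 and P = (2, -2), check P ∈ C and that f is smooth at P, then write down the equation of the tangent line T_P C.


Tangent line at P: -8*x - y + 14 = 0.

Step 1: f(2, -2) = 0, so P lies on C.
Step 2: partial derivatives
  f_x(x, y) = -2*x + 2*y, f_y(x, y) = 2*x + 2*y - 1.
  f_x(P) = -8, f_y(P) = -1 (gradient nonzero, so P is smooth).
Step 3: tangent line at P: -8·(x − 2) + -1·(y − -2) = 0.
Expanding: -8*x - y + 14 = 0.


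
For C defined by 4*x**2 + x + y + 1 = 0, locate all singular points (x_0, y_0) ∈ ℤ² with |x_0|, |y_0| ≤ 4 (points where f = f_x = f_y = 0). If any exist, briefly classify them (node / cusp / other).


No singular points in the scanned grid; C is smooth there.

Compute partial derivatives:
  f_x = 8*x + 1.
  f_y = 1.
f_y = 1 is a nonzero constant, so f_y never vanishes: no point (x, y) can satisfy f = f_x = f_y = 0. In particular no (x, y) ∈ {−4, ..., 4}² is singular; the curve is smooth.


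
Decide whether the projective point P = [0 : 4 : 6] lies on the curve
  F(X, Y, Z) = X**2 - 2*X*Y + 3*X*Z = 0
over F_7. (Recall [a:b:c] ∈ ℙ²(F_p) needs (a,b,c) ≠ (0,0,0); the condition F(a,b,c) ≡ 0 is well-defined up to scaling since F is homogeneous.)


F(0,4,6) ≡ 0 (mod 7); P is on the curve.

Evaluate F(0, 4, 6) term-by-term (mod 7).
  X**2 ↦ 1·0·1·1 = 0
  -2*X*Y ↦ -2·0·4·1 = 0
  3*X*Z ↦ 3·0·1·6 = 0
Sum: F(0, 4, 6) = (0) + (0) + (0) = 0.
Reducing mod 7: 0 ≡ 0 (mod 7).
Since F(a, b, c) ≡ 0 (mod 7), P lies on the curve.


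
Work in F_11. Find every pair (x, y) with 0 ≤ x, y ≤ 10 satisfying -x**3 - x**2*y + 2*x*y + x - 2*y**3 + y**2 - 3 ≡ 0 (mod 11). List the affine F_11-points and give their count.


Affine F_11-points: {(0, 10), (2, 4), (2, 9), (4, 3), (5, 2), (6, 3), (7, 7), (9, 3)}; count = 8.

For each of the 121 pairs (x, y) ∈ F_11², evaluate f(x, y) mod 11. Record the zeros.
  x = 0: [0↦8, 1↦7, 2↦7, 3↦7, 4↦6, 5↦3, 6↦8, 7↦9, 8↦5, 9↦6, 10↦0]  zeros at y ∈ {10}
  x = 1: [0↦8, 1↦8, 2↦9, 3↦10, 4↦10, 5↦8, 6↦3, 7↦5, 8↦2, 9↦4, 10↦10]  zeros at y ∈ ∅
  x = 2: [0↦2, 1↦1, 2↦1, 3↦1, 4↦0, 5↦8, 6↦2, 7↦3, 8↦10, 9↦0, 10↦5]  zeros at y ∈ {4, 9}
  x = 3: [0↦6, 1↦2, 2↦10, 3↦7, 4↦3, 5↦8, 6↦10, 7↦8, 8↦1, 9↦10, 10↦1]  zeros at y ∈ ∅
  x = 4: [0↦3, 1↦5, 2↦8, 3↦0, 4↦2, 5↦2, 6↦10, 7↦3, 8↦2, 9↦6, 10↦3]  zeros at y ∈ {3}
  x = 5: [0↦9, 1↦4, 2↦0, 3↦7, 4↦2, 5↦6, 6↦7, 7↦4, 8↦7, 9↦4, 10↦5]  zeros at y ∈ {2}
  x = 6: [0↦7, 1↦4, 2↦2, 3↦0, 4↦8, 5↦3, 6↦6, 7↦5, 8↦10, 9↦9, 10↦1]  zeros at y ∈ {3}
  x = 7: [0↦2, 1↦10, 2↦8, 3↦6, 4↦3, 5↦9, 6↦1, 7↦0, 8↦5, 9↦4, 10↦7]  zeros at y ∈ {7}
  x = 8: [0↦10, 1↦5, 2↦1, 3↦8, 4↦3, 5↦7, 6↦8, 7↦5, 8↦8, 9↦5, 10↦6]  zeros at y ∈ ∅
  x = 9: [0↦3, 1↦5, 2↦8, 3↦0, 4↦2, 5↦2, 6↦10, 7↦3, 8↦2, 9↦6, 10↦3]  zeros at y ∈ {3}
  x = 10: [0↦8, 1↦4, 2↦1, 3↦9, 4↦5, 5↦10, 6↦1, 7↦10, 8↦3, 9↦1, 10↦3]  zeros at y ∈ ∅
Collecting zeros: affine points = {(0, 10), (2, 4), (2, 9), (4, 3), (5, 2), (6, 3), (7, 7), (9, 3)}.
Total count |C(F_11)_aff| = 8.


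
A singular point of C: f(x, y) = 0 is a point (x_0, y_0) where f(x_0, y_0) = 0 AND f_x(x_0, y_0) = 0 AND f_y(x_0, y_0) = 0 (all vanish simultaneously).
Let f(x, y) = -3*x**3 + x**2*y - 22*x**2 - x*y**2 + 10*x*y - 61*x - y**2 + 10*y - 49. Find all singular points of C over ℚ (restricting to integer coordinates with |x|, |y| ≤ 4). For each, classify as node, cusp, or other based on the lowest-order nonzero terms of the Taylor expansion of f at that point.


Singular points: {(-2, 3)}; classification: node.

Compute partial derivatives:
  f_x = -9*x**2 + 2*x*y - 44*x - y**2 + 10*y - 61.
  f_y = x**2 - 2*x*y + 10*x - 2*y + 10.
Scan x_0 ∈ {−4, ..., 4}. For each x_0, f_y(x_0, y) is a polynomial in y; find its integer roots y ∈ {−4, ..., 4}, then test f_x and f at those candidates.
  x = -4: f_y(-4, y) = 6*y - 14; no integer root y with |y| ≤ 4.
  x = -3: f_y(-3, y) = 4*y - 11; no integer root y with |y| ≤ 4.
  x = -2: f_y(-2, y) = 2*y - 6; vanishes at y ∈ {3}. (-2, 3): f_x = 0, f = 0 — SINGULAR.
  x = -1: f_y(-1, y) = 1; no integer root y with |y| ≤ 4.
  x = 0: f_y(0, y) = 10 - 2*y; no integer root y with |y| ≤ 4.
  x = 1: f_y(1, y) = 21 - 4*y; no integer root y with |y| ≤ 4.
  x = 2: f_y(2, y) = 34 - 6*y; no integer root y with |y| ≤ 4.
  x = 3: f_y(3, y) = 49 - 8*y; no integer root y with |y| ≤ 4.
  x = 4: f_y(4, y) = 66 - 10*y; no integer root y with |y| ≤ 4.
Only singular point on the grid: (-2, 3).
Classify: substitute x = -2 + u, y = 3 + v and expand: f = -3*u**3 + u**2*v - u**2 - u*v**2 + v**2.
No constant or linear terms (consistent with a singular point). Quadratic part: -u**2 + v**2. Cubic part: -3*u**3 + u**2*v - u*v**2.
The quadratic part v**2 - u**2 = (v − u)(v + u) splits into two distinct linear factors, so there are two distinct tangent lines y − 3 = ±(x − -2) — this is a node (ordinary double point).
Classification: node.


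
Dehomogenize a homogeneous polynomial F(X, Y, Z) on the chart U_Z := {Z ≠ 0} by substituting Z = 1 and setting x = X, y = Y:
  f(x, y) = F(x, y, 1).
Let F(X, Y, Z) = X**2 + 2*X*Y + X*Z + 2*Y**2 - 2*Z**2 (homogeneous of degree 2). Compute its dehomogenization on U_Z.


f(x, y) = x**2 + 2*x*y + x + 2*y**2 - 2

On U_Z we set Z = 1. Each monomial c·X^i·Y^j·Z^k in F becomes c·x^i·y^j·1^k = c·x^i·y^j.
Substituting Z = 1: F(X, Y, 1) = x**2 + 2*x*y + x + 2*y**2 - 2.
Note: deg(f) ≤ deg(F) = 2; strict inequality happens when F is divisible by Z (lost terms).


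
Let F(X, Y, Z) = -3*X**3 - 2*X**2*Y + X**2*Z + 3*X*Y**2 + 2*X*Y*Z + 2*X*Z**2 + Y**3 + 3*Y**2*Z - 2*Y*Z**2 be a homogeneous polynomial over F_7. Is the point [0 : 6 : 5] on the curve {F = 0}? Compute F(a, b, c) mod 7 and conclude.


F(0,6,5) ≡ 1 (mod 7); P is NOT on the curve.

Evaluate F(0, 6, 5) term-by-term (mod 7).
  -3*X**3 ↦ -3·0·1·1 = 0
  -2*X**2*Y ↦ -2·0·6·1 = 0
  X**2*Z ↦ 1·0·1·5 = 0
  3*X*Y**2 ↦ 3·0·36·1 = 0
  2*X*Y*Z ↦ 2·0·6·5 = 0
  2*X*Z**2 ↦ 2·0·1·25 = 0
  Y**3 ↦ 1·1·216·1 = 216
  3*Y**2*Z ↦ 3·1·36·5 = 540
  -2*Y*Z**2 ↦ -2·1·6·25 = -300
Sum: F(0, 6, 5) = (0) + (0) + (0) + (0) + (0) + (0) + (216) + (540) + (-300) = 456.
Reducing mod 7: 456 ≡ 1 (mod 7).
Since F(a, b, c) ≡ 1 ≠ 0 (mod 7), P does NOT lie on the curve.


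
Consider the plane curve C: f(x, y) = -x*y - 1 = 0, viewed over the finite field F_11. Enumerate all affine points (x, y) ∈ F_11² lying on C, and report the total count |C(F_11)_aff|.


Affine F_11-points: {(1, 10), (2, 5), (3, 7), (4, 8), (5, 2), (6, 9), (7, 3), (8, 4), (9, 6), (10, 1)}; count = 10.

For each of the 121 pairs (x, y) ∈ F_11², evaluate f(x, y) mod 11. Record the zeros.
  x = 0: [0↦10, 1↦10, 2↦10, 3↦10, 4↦10, 5↦10, 6↦10, 7↦10, 8↦10, 9↦10, 10↦10]  zeros at y ∈ ∅
  x = 1: [0↦10, 1↦9, 2↦8, 3↦7, 4↦6, 5↦5, 6↦4, 7↦3, 8↦2, 9↦1, 10↦0]  zeros at y ∈ {10}
  x = 2: [0↦10, 1↦8, 2↦6, 3↦4, 4↦2, 5↦0, 6↦9, 7↦7, 8↦5, 9↦3, 10↦1]  zeros at y ∈ {5}
  x = 3: [0↦10, 1↦7, 2↦4, 3↦1, 4↦9, 5↦6, 6↦3, 7↦0, 8↦8, 9↦5, 10↦2]  zeros at y ∈ {7}
  x = 4: [0↦10, 1↦6, 2↦2, 3↦9, 4↦5, 5↦1, 6↦8, 7↦4, 8↦0, 9↦7, 10↦3]  zeros at y ∈ {8}
  x = 5: [0↦10, 1↦5, 2↦0, 3↦6, 4↦1, 5↦7, 6↦2, 7↦8, 8↦3, 9↦9, 10↦4]  zeros at y ∈ {2}
  x = 6: [0↦10, 1↦4, 2↦9, 3↦3, 4↦8, 5↦2, 6↦7, 7↦1, 8↦6, 9↦0, 10↦5]  zeros at y ∈ {9}
  x = 7: [0↦10, 1↦3, 2↦7, 3↦0, 4↦4, 5↦8, 6↦1, 7↦5, 8↦9, 9↦2, 10↦6]  zeros at y ∈ {3}
  x = 8: [0↦10, 1↦2, 2↦5, 3↦8, 4↦0, 5↦3, 6↦6, 7↦9, 8↦1, 9↦4, 10↦7]  zeros at y ∈ {4}
  x = 9: [0↦10, 1↦1, 2↦3, 3↦5, 4↦7, 5↦9, 6↦0, 7↦2, 8↦4, 9↦6, 10↦8]  zeros at y ∈ {6}
  x = 10: [0↦10, 1↦0, 2↦1, 3↦2, 4↦3, 5↦4, 6↦5, 7↦6, 8↦7, 9↦8, 10↦9]  zeros at y ∈ {1}
Collecting zeros: affine points = {(1, 10), (2, 5), (3, 7), (4, 8), (5, 2), (6, 9), (7, 3), (8, 4), (9, 6), (10, 1)}.
Total count |C(F_11)_aff| = 10.


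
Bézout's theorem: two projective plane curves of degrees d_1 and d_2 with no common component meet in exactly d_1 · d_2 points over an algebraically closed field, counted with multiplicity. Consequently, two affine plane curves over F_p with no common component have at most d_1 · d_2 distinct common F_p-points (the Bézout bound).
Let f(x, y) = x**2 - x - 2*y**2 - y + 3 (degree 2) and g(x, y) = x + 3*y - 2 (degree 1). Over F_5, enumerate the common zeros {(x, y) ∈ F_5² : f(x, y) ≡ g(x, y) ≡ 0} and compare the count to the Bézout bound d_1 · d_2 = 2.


Common zeros: {(2, 0)}; count = 1; Bézout bound = 2.

deg(f) = 2, deg(g) = 1, so Bézout bound = 2.
Scan x ∈ F_5. For each x, list the y ∈ F_5 with f(x, y) ≡ 0 and those with g(x, y) ≡ 0 (mod 5); the common zeros in that column are the intersection.
  x = 0: f ≡ 0 at y ∈ {1}; g ≡ 0 at y ∈ {4}; common: ∅.
  x = 1: f ≡ 0 at y ∈ {1}; g ≡ 0 at y ∈ {2}; common: ∅.
  x = 2: f ≡ 0 at y ∈ {0, 2}; g ≡ 0 at y ∈ {0}; common: {0}.
  x = 3: f ≡ 0 at y ∈ ∅; g ≡ 0 at y ∈ {3}; common: ∅.
  x = 4: f ≡ 0 at y ∈ {0, 2}; g ≡ 0 at y ∈ {1}; common: ∅.
Collecting: common zeros = {(2, 0)}, so the count is 1.
Comparison with the Bézout bound: 1 ≤ 2 = deg(f)·deg(g), as expected for curves with no common component (the affine F_5-count falls short of the bound because intersections may lie at infinity, over extension fields, or carry multiplicity).


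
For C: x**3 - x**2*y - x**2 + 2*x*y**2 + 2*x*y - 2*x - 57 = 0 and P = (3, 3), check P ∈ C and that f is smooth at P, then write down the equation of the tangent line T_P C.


Tangent line at P: 25*x + 33*y - 174 = 0.

Step 1: f(3, 3) = 0, so P lies on C.
Step 2: partial derivatives
  f_x(x, y) = 3*x**2 - 2*x*y - 2*x + 2*y**2 + 2*y - 2, f_y(x, y) = -x**2 + 4*x*y + 2*x.
  f_x(P) = 25, f_y(P) = 33 (gradient nonzero, so P is smooth).
Step 3: tangent line at P: 25·(x − 3) + 33·(y − 3) = 0.
Expanding: 25*x + 33*y - 174 = 0.


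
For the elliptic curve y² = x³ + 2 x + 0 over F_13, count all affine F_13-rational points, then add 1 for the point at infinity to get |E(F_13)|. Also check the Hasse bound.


Affine points = {(0, 0), (1, 4), (1, 9), (2, 5), (2, 8), (11, 1), (11, 12), (12, 6), (12, 7)}; affine count = 9; |E(F_13)| = 10.

Discriminant check: Δ ∝ 4a³ + 27b² = 4·2³ + 27·0² = 4·8 + 27·0 ≡ 6 (mod 13). Nonzero ⇒ E is nonsingular.
For each x ∈ F_13, compute rhs = x³ + 2·x + 0 mod 13, then count y ∈ F_13 with y² ≡ rhs.
  x = 0: rhs = 0, matching y values: 0 (1 points).
  x = 1: rhs = 3, matching y values: 4, 9 (2 points).
  x = 2: rhs = 12, matching y values: 5, 8 (2 points).
  x = 3: rhs = 7, matching y values: none (0 points).
  x = 4: rhs = 7, matching y values: none (0 points).
  x = 5: rhs = 5, matching y values: none (0 points).
  x = 6: rhs = 7, matching y values: none (0 points).
  x = 7: rhs = 6, matching y values: none (0 points).
  x = 8: rhs = 8, matching y values: none (0 points).
  x = 9: rhs = 6, matching y values: none (0 points).
  x = 10: rhs = 6, matching y values: none (0 points).
  x = 11: rhs = 1, matching y values: 1, 12 (2 points).
  x = 12: rhs = 10, matching y values: 6, 7 (2 points).
Total affine count: 9.
Full point count |E(F_13)| = 9 + 1 = 10.
Hasse bound: |10 − (13+1)| = |-4| = 4 ≤ 2√13 ≈ 7.2111 ✓.


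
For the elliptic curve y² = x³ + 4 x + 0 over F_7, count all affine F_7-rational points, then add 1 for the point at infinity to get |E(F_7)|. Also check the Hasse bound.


Affine points = {(0, 0), (2, 3), (2, 4), (3, 2), (3, 5), (6, 3), (6, 4)}; affine count = 7; |E(F_7)| = 8.

Discriminant check: Δ ∝ 4a³ + 27b² = 4·4³ + 27·0² = 4·64 + 27·0 ≡ 4 (mod 7). Nonzero ⇒ E is nonsingular.
For each x ∈ F_7, compute rhs = x³ + 4·x + 0 mod 7, then count y ∈ F_7 with y² ≡ rhs.
  x = 0: rhs = 0, matching y values: 0 (1 points).
  x = 1: rhs = 5, matching y values: none (0 points).
  x = 2: rhs = 2, matching y values: 3, 4 (2 points).
  x = 3: rhs = 4, matching y values: 2, 5 (2 points).
  x = 4: rhs = 3, matching y values: none (0 points).
  x = 5: rhs = 5, matching y values: none (0 points).
  x = 6: rhs = 2, matching y values: 3, 4 (2 points).
Total affine count: 7.
Full point count |E(F_7)| = 7 + 1 = 8.
Hasse bound: |8 − (7+1)| = |0| = 0 ≤ 2√7 ≈ 5.2915 ✓.


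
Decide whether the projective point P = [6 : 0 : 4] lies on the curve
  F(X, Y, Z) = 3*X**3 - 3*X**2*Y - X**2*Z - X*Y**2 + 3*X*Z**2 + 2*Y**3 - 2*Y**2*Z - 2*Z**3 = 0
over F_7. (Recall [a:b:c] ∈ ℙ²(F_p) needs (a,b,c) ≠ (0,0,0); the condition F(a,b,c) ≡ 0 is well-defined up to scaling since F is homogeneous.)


F(6,0,4) ≡ 6 (mod 7); P is NOT on the curve.

Evaluate F(6, 0, 4) term-by-term (mod 7).
  3*X**3 ↦ 3·216·1·1 = 648
  -3*X**2*Y ↦ -3·36·0·1 = 0
  -X**2*Z ↦ -1·36·1·4 = -144
  -X*Y**2 ↦ -1·6·0·1 = 0
  3*X*Z**2 ↦ 3·6·1·16 = 288
  2*Y**3 ↦ 2·1·0·1 = 0
  -2*Y**2*Z ↦ -2·1·0·4 = 0
  -2*Z**3 ↦ -2·1·1·64 = -128
Sum: F(6, 0, 4) = (648) + (0) + (-144) + (0) + (288) + (0) + (0) + (-128) = 664.
Reducing mod 7: 664 ≡ 6 (mod 7).
Since F(a, b, c) ≡ 6 ≠ 0 (mod 7), P does NOT lie on the curve.


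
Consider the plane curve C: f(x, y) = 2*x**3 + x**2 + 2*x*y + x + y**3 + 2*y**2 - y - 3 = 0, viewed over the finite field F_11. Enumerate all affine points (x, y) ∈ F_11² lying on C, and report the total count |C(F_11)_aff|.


Affine F_11-points: {(0, 2), (1, 8), (2, 5), (3, 7), (5, 7), (6, 6), (6, 8), (7, 2), (7, 5), (8, 1), (8, 7), (9, 2), (9, 8), (9, 10)}; count = 14.

For each of the 121 pairs (x, y) ∈ F_11², evaluate f(x, y) mod 11. Record the zeros.
  x = 0: [0↦8, 1↦10, 2↦0, 3↦6, 4↦1, 5↦2, 6↦4, 7↦2, 8↦2, 9↦10, 10↦10]  zeros at y ∈ {2}
  x = 1: [0↦1, 1↦5, 2↦8, 3↦5, 4↦2, 5↦5, 6↦9, 7↦9, 8↦0, 9↦10, 10↦1]  zeros at y ∈ {8}
  x = 2: [0↦8, 1↦3, 2↦8, 3↦7, 4↦6, 5↦0, 6↦6, 7↦8, 8↦1, 9↦2, 10↦6]  zeros at y ∈ {5}
  x = 3: [0↦8, 1↦5, 2↦1, 3↦2, 4↦3, 5↦10, 6↦7, 7↦0, 8↦6, 9↦9, 10↦4]  zeros at y ∈ {7}
  x = 4: [0↦2, 1↦1, 2↦10, 3↦2, 4↦5, 5↦3, 6↦2, 7↦8, 8↦5, 9↦10, 10↦7]  zeros at y ∈ ∅
  x = 5: [0↦2, 1↦3, 2↦3, 3↦8, 4↦2, 5↦2, 6↦3, 7↦0, 8↦10, 9↦6, 10↦5]  zeros at y ∈ {7}
  x = 6: [0↦9, 1↦1, 2↦3, 3↦10, 4↦6, 5↦8, 6↦0, 7↦10, 8↦0, 9↦9, 10↦10]  zeros at y ∈ {6, 8}
  x = 7: [0↦2, 1↦7, 2↦0, 3↦9, 4↦7, 5↦0, 6↦5, 7↦6, 8↦9, 9↦9, 10↦1]  zeros at y ∈ {2, 5}
  x = 8: [0↦4, 1↦0, 2↦6, 3↦6, 4↦6, 5↦1, 6↦8, 7↦0, 8↦5, 9↦7, 10↦1]  zeros at y ∈ {1, 7}
  x = 9: [0↦5, 1↦3, 2↦0, 3↦2, 4↦4, 5↦1, 6↦10, 7↦4, 8↦0, 9↦4, 10↦0]  zeros at y ∈ {2, 8, 10}
  x = 10: [0↦6, 1↦6, 2↦5, 3↦9, 4↦2, 5↦1, 6↦1, 7↦8, 8↦6, 9↦1, 10↦10]  zeros at y ∈ ∅
Collecting zeros: affine points = {(0, 2), (1, 8), (2, 5), (3, 7), (5, 7), (6, 6), (6, 8), (7, 2), (7, 5), (8, 1), (8, 7), (9, 2), (9, 8), (9, 10)}.
Total count |C(F_11)_aff| = 14.


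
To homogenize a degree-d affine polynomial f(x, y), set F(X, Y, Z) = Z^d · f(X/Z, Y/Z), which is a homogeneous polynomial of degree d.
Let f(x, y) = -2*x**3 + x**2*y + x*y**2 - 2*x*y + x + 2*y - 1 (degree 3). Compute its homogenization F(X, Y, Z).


F(X, Y, Z) = -2*X**3 + X**2*Y + X*Y**2 - 2*X*Y*Z + X*Z**2 + 2*Y*Z**2 - Z**3

deg(f) = 3.
Substitute x = X/Z, y = Y/Z into f, then multiply by Z^3.
  monomial -2·x^3·y^0 ↦ -2·X^3·Y^0·Z^0.
  monomial 1·x^2·y^1 ↦ 1·X^2·Y^1·Z^0.
  monomial 1·x^1·y^2 ↦ 1·X^1·Y^2·Z^0.
  monomial -2·x^1·y^1 ↦ -2·X^1·Y^1·Z^1.
  monomial 1·x^1·y^0 ↦ 1·X^1·Y^0·Z^2.
  monomial 2·x^0·y^1 ↦ 2·X^0·Y^1·Z^2.
  monomial -1·x^0·y^0 ↦ -1·X^0·Y^0·Z^3.
Collecting: F(X, Y, Z) = -2*X**3 + X**2*Y + X*Y**2 - 2*X*Y*Z + X*Z**2 + 2*Y*Z**2 - Z**3.


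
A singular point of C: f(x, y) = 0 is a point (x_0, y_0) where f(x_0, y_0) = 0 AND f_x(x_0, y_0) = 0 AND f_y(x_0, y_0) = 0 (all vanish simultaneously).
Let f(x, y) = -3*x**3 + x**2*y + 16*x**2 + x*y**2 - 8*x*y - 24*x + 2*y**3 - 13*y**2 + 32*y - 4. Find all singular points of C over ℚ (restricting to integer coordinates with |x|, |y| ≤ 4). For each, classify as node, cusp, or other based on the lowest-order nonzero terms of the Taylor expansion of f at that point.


Singular points: {(2, 2)}; classification: cusp.

Compute partial derivatives:
  f_x = -9*x**2 + 2*x*y + 32*x + y**2 - 8*y - 24.
  f_y = x**2 + 2*x*y - 8*x + 6*y**2 - 26*y + 32.
Scan x_0 ∈ {−4, ..., 4}. For each x_0, f_y(x_0, y) is a polynomial in y; find its integer roots y ∈ {−4, ..., 4}, then test f_x and f at those candidates.
  x = -4: f_y(-4, y) = 6*y**2 - 34*y + 80; no integer root y with |y| ≤ 4.
  x = -3: f_y(-3, y) = 6*y**2 - 32*y + 65; no integer root y with |y| ≤ 4.
  x = -2: f_y(-2, y) = 6*y**2 - 30*y + 52; no integer root y with |y| ≤ 4.
  x = -1: f_y(-1, y) = 6*y**2 - 28*y + 41; no integer root y with |y| ≤ 4.
  x = 0: f_y(0, y) = 6*y**2 - 26*y + 32; no integer root y with |y| ≤ 4.
  x = 1: f_y(1, y) = 6*y**2 - 24*y + 25; no integer root y with |y| ≤ 4.
  x = 2: f_y(2, y) = 6*y**2 - 22*y + 20; vanishes at y ∈ {2}. (2, 2): f_x = 0, f = 0 — SINGULAR.
  x = 3: f_y(3, y) = 6*y**2 - 20*y + 17; no integer root y with |y| ≤ 4.
  x = 4: f_y(4, y) = 6*y**2 - 18*y + 16; no integer root y with |y| ≤ 4.
Only singular point on the grid: (2, 2).
Classify: substitute x = 2 + u, y = 2 + v and expand: f = -3*u**3 + u**2*v + u*v**2 + 2*v**3 + v**2.
No constant or linear terms (consistent with a singular point). Quadratic part: v**2. Cubic part: -3*u**3 + u**2*v + u*v**2 + 2*v**3.
The quadratic part v**2 is a perfect square, so there is a single (double) tangent line v = 0, i.e. y = 2. Restricting the cubic part to that line (v = 0) leaves -3*u**3 ≠ 0, so f is not divisible by v and the branch is v² ≈ 3*u**3 to lowest order — this is a cusp.
Classification: cusp.


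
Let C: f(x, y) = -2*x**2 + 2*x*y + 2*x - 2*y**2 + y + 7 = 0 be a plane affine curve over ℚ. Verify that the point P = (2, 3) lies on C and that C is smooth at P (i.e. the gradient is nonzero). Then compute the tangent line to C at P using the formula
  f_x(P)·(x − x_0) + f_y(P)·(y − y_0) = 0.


Tangent line at P: 21 - 7*y = 0.

Step 1: f(2, 3) = 0, so P lies on C.
Step 2: partial derivatives
  f_x(x, y) = -4*x + 2*y + 2, f_y(x, y) = 2*x - 4*y + 1.
  f_x(P) = 0, f_y(P) = -7 (gradient nonzero, so P is smooth).
Step 3: tangent line at P: 0·(x − 2) + -7·(y − 3) = 0.
Expanding: 21 - 7*y = 0.


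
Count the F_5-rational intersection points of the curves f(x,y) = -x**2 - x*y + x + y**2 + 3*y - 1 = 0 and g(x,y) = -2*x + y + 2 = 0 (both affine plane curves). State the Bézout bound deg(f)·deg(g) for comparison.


Common zeros: ∅; count = 0; Bézout bound = 2.

deg(f) = 2, deg(g) = 1, so Bézout bound = 2.
Scan x ∈ F_5. For each x, list the y ∈ F_5 with f(x, y) ≡ 0 and those with g(x, y) ≡ 0 (mod 5); the common zeros in that column are the intersection.
  x = 0: f ≡ 0 at y ∈ ∅; g ≡ 0 at y ∈ {3}; common: ∅.
  x = 1: f ≡ 0 at y ∈ ∅; g ≡ 0 at y ∈ {0}; common: ∅.
  x = 2: f ≡ 0 at y ∈ ∅; g ≡ 0 at y ∈ {2}; common: ∅.
  x = 3: f ≡ 0 at y ∈ ∅; g ≡ 0 at y ∈ {4}; common: ∅.
  x = 4: f ≡ 0 at y ∈ ∅; g ≡ 0 at y ∈ {1}; common: ∅.
Collecting: common zeros = ∅, so the count is 0.
Comparison with the Bézout bound: 0 ≤ 2 = deg(f)·deg(g), as expected for curves with no common component (the affine F_5-count falls short of the bound because intersections may lie at infinity, over extension fields, or carry multiplicity).


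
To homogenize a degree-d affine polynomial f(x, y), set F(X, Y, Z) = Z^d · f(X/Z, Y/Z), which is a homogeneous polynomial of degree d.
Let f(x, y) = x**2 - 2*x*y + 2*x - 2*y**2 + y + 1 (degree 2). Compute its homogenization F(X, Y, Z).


F(X, Y, Z) = X**2 - 2*X*Y + 2*X*Z - 2*Y**2 + Y*Z + Z**2

deg(f) = 2.
Substitute x = X/Z, y = Y/Z into f, then multiply by Z^2.
  monomial 1·x^2·y^0 ↦ 1·X^2·Y^0·Z^0.
  monomial -2·x^1·y^1 ↦ -2·X^1·Y^1·Z^0.
  monomial 2·x^1·y^0 ↦ 2·X^1·Y^0·Z^1.
  monomial -2·x^0·y^2 ↦ -2·X^0·Y^2·Z^0.
  monomial 1·x^0·y^1 ↦ 1·X^0·Y^1·Z^1.
  monomial 1·x^0·y^0 ↦ 1·X^0·Y^0·Z^2.
Collecting: F(X, Y, Z) = X**2 - 2*X*Y + 2*X*Z - 2*Y**2 + Y*Z + Z**2.


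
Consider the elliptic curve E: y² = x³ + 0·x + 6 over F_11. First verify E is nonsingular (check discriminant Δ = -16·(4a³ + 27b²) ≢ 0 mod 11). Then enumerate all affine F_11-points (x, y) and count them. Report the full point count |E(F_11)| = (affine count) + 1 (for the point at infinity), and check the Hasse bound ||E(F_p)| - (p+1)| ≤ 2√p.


Affine points = {(2, 5), (2, 6), (3, 0), (4, 2), (4, 9), (8, 1), (8, 10), (9, 3), (9, 8), (10, 4), (10, 7)}; affine count = 11; |E(F_11)| = 12.

Discriminant check: Δ ∝ 4a³ + 27b² = 4·0³ + 27·6² = 4·0 + 27·36 ≡ 4 (mod 11). Nonzero ⇒ E is nonsingular.
For each x ∈ F_11, compute rhs = x³ + 0·x + 6 mod 11, then count y ∈ F_11 with y² ≡ rhs.
  x = 0: rhs = 6, matching y values: none (0 points).
  x = 1: rhs = 7, matching y values: none (0 points).
  x = 2: rhs = 3, matching y values: 5, 6 (2 points).
  x = 3: rhs = 0, matching y values: 0 (1 points).
  x = 4: rhs = 4, matching y values: 2, 9 (2 points).
  x = 5: rhs = 10, matching y values: none (0 points).
  x = 6: rhs = 2, matching y values: none (0 points).
  x = 7: rhs = 8, matching y values: none (0 points).
  x = 8: rhs = 1, matching y values: 1, 10 (2 points).
  x = 9: rhs = 9, matching y values: 3, 8 (2 points).
  x = 10: rhs = 5, matching y values: 4, 7 (2 points).
Total affine count: 11.
Full point count |E(F_11)| = 11 + 1 = 12.
Hasse bound: |12 − (11+1)| = |0| = 0 ≤ 2√11 ≈ 6.6332 ✓.


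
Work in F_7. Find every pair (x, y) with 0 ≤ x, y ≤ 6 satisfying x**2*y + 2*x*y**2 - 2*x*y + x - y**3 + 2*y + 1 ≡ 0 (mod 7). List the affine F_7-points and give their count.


Affine F_7-points: {(0, 6), (3, 1), (3, 4), (4, 2), (5, 6), (6, 0)}; count = 6.

For each of the 49 pairs (x, y) ∈ F_7², evaluate f(x, y) mod 7. Record the zeros.
  x = 0: [0↦1, 1↦2, 2↦4, 3↦1, 4↦1, 5↦5, 6↦0]  zeros at y ∈ {6}
  x = 1: [0↦2, 1↦4, 2↦4, 3↦3, 4↦2, 5↦2, 6↦4]  zeros at y ∈ ∅
  x = 2: [0↦3, 1↦1, 2↦1, 3↦4, 4↦4, 5↦2, 6↦6]  zeros at y ∈ ∅
  x = 3: [0↦4, 1↦0, 2↦2, 3↦4, 4↦0, 5↦5, 6↦6]  zeros at y ∈ {1, 4}
  x = 4: [0↦5, 1↦1, 2↦0, 3↦3, 4↦4, 5↦4, 6↦4]  zeros at y ∈ {2}
  x = 5: [0↦6, 1↦4, 2↦2, 3↦1, 4↦2, 5↦6, 6↦0]  zeros at y ∈ {6}
  x = 6: [0↦0, 1↦2, 2↦1, 3↦5, 4↦1, 5↦4, 6↦1]  zeros at y ∈ {0}
Collecting zeros: affine points = {(0, 6), (3, 1), (3, 4), (4, 2), (5, 6), (6, 0)}.
Total count |C(F_7)_aff| = 6.


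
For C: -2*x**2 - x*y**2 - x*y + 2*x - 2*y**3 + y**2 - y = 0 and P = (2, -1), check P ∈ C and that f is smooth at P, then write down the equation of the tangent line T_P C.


Tangent line at P: -6*x - 7*y + 5 = 0.

Step 1: f(2, -1) = 0, so P lies on C.
Step 2: partial derivatives
  f_x(x, y) = -4*x - y**2 - y + 2, f_y(x, y) = -2*x*y - x - 6*y**2 + 2*y - 1.
  f_x(P) = -6, f_y(P) = -7 (gradient nonzero, so P is smooth).
Step 3: tangent line at P: -6·(x − 2) + -7·(y − -1) = 0.
Expanding: -6*x - 7*y + 5 = 0.


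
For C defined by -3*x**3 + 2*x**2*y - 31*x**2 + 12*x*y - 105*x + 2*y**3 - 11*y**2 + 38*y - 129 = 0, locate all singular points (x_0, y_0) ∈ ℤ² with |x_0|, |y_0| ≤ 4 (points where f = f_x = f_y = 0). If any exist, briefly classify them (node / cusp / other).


Singular points: {(-3, 2)}; classification: cusp.

Compute partial derivatives:
  f_x = -9*x**2 + 4*x*y - 62*x + 12*y - 105.
  f_y = 2*x**2 + 12*x + 6*y**2 - 22*y + 38.
Scan x_0 ∈ {−4, ..., 4}. For each x_0, f_y(x_0, y) is a polynomial in y; find its integer roots y ∈ {−4, ..., 4}, then test f_x and f at those candidates.
  x = -4: f_y(-4, y) = 6*y**2 - 22*y + 22; no integer root y with |y| ≤ 4.
  x = -3: f_y(-3, y) = 6*y**2 - 22*y + 20; vanishes at y ∈ {2}. (-3, 2): f_x = 0, f = 0 — SINGULAR.
  x = -2: f_y(-2, y) = 6*y**2 - 22*y + 22; no integer root y with |y| ≤ 4.
  x = -1: f_y(-1, y) = 6*y**2 - 22*y + 28; no integer root y with |y| ≤ 4.
  x = 0: f_y(0, y) = 6*y**2 - 22*y + 38; no integer root y with |y| ≤ 4.
  x = 1: f_y(1, y) = 6*y**2 - 22*y + 52; no integer root y with |y| ≤ 4.
  x = 2: f_y(2, y) = 6*y**2 - 22*y + 70; no integer root y with |y| ≤ 4.
  x = 3: f_y(3, y) = 6*y**2 - 22*y + 92; no integer root y with |y| ≤ 4.
  x = 4: f_y(4, y) = 6*y**2 - 22*y + 118; no integer root y with |y| ≤ 4.
Only singular point on the grid: (-3, 2).
Classify: substitute x = -3 + u, y = 2 + v and expand: f = -3*u**3 + 2*u**2*v + 2*v**3 + v**2.
No constant or linear terms (consistent with a singular point). Quadratic part: v**2. Cubic part: -3*u**3 + 2*u**2*v + 2*v**3.
The quadratic part v**2 is a perfect square, so there is a single (double) tangent line v = 0, i.e. y = 2. Restricting the cubic part to that line (v = 0) leaves -3*u**3 ≠ 0, so f is not divisible by v and the branch is v² ≈ 3*u**3 to lowest order — this is a cusp.
Classification: cusp.


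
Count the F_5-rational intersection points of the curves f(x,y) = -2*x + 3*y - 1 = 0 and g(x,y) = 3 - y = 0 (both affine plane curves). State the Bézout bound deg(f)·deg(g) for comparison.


Common zeros: {(4, 3)}; count = 1; Bézout bound = 1.

deg(f) = 1, deg(g) = 1, so Bézout bound = 1.
Scan x ∈ F_5. For each x, list the y ∈ F_5 with f(x, y) ≡ 0 and those with g(x, y) ≡ 0 (mod 5); the common zeros in that column are the intersection.
  x = 0: f ≡ 0 at y ∈ {2}; g ≡ 0 at y ∈ {3}; common: ∅.
  x = 1: f ≡ 0 at y ∈ {1}; g ≡ 0 at y ∈ {3}; common: ∅.
  x = 2: f ≡ 0 at y ∈ {0}; g ≡ 0 at y ∈ {3}; common: ∅.
  x = 3: f ≡ 0 at y ∈ {4}; g ≡ 0 at y ∈ {3}; common: ∅.
  x = 4: f ≡ 0 at y ∈ {3}; g ≡ 0 at y ∈ {3}; common: {3}.
Collecting: common zeros = {(4, 3)}, so the count is 1.
Comparison with the Bézout bound: 1 ≤ 1 = deg(f)·deg(g), as expected for curves with no common component (the bound is attained).
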